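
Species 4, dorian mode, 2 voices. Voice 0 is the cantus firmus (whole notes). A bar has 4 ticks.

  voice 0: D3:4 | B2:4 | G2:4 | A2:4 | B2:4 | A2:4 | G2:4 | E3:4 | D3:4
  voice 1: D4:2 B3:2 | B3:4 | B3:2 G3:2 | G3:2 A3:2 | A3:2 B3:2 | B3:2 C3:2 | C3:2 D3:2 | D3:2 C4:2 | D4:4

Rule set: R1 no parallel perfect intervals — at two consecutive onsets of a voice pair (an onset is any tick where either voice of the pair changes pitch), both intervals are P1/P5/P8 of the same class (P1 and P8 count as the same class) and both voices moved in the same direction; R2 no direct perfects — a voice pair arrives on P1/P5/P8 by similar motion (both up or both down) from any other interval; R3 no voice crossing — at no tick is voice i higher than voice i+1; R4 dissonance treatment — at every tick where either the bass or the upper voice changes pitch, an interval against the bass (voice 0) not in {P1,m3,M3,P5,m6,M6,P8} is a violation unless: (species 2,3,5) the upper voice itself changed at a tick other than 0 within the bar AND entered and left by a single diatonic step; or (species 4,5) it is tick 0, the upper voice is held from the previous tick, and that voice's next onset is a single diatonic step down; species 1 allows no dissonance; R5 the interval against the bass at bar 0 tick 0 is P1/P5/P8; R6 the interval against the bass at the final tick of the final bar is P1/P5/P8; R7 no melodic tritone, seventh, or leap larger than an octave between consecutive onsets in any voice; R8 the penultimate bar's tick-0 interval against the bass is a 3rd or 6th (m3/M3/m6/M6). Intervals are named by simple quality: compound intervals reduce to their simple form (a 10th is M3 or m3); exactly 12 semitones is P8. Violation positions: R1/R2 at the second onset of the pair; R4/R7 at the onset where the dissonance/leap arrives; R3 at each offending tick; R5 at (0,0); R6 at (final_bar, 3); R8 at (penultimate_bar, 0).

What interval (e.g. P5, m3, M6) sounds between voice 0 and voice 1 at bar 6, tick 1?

voice 0=G2 voice 1=C3 -> P4

P4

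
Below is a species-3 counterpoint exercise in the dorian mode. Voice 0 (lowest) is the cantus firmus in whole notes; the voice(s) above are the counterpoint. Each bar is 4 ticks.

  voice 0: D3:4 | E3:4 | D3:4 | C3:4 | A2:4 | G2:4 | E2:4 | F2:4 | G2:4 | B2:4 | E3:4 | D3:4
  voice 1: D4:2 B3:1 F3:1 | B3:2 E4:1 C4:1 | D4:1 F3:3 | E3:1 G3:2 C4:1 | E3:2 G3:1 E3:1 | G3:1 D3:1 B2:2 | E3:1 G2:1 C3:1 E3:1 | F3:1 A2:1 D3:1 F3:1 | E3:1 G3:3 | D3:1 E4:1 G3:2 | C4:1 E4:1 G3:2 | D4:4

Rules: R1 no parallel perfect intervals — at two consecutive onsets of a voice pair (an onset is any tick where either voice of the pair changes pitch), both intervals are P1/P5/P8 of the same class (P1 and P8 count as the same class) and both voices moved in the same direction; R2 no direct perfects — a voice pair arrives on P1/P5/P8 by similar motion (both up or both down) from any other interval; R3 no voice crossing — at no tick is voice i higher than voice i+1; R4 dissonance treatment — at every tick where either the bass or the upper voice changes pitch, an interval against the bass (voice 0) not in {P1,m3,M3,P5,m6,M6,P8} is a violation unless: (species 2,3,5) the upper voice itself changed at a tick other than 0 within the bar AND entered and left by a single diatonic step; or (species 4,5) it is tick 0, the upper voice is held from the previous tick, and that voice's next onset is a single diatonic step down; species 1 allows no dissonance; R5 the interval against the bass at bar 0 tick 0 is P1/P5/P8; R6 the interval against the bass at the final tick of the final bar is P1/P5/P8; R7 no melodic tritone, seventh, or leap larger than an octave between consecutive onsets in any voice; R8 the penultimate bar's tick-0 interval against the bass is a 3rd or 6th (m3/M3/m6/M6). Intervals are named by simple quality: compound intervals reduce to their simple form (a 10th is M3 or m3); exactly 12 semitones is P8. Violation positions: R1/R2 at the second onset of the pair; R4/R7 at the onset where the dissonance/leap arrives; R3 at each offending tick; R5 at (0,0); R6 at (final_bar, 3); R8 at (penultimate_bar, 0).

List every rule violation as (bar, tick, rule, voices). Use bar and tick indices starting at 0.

bar 0: v0=D3 v1=D4 downbeat P8
bar 1: v0=E3 v1=B3 downbeat P5
bar 2: v0=D3 v1=D4 downbeat P8
bar 3: v0=C3 v1=E3 downbeat M3
bar 4: v0=A2 v1=E3 downbeat P5
bar 5: v0=G2 v1=G3 downbeat P8
bar 6: v0=E2 v1=E3 downbeat P8
bar 7: v0=F2 v1=F3 downbeat P8
bar 8: v0=G2 v1=E3 downbeat M6
bar 9: v0=B2 v1=D3 downbeat m3
bar 10: v0=E3 v1=C4 downbeat m6
bar 11: v0=D3 v1=D4 downbeat P8
  -> R7 @ bar 0 tick 3 v(1,): B3->F3 leap 6st
  -> R2 @ bar 1 tick 0 v(0, 1): D3/F3 m3 -> E3/B3 P5 similar
  -> R7 @ bar 1 tick 0 v(1,): F3->B3 leap 6st
  -> R2 @ bar 4 tick 0 v(0, 1): C3/C4 P8 -> A2/E3 P5 similar
  -> R4 @ bar 4 tick 2 v(0, 1): A2/G3 m7 untreated
  -> R1 @ bar 7 tick 0 v(0, 1): E2/E3 P8 -> F2/F3 P8 similar
  -> R4 @ bar 9 tick 1 v(0, 1): B2/E4 P4 untreated
  -> R7 @ bar 9 tick 1 v(1,): D3->E4 leap 14st

(0, 3, R7, (1,))
(1, 0, R2, (0, 1))
(1, 0, R7, (1,))
(4, 0, R2, (0, 1))
(4, 2, R4, (0, 1))
(7, 0, R1, (0, 1))
(9, 1, R4, (0, 1))
(9, 1, R7, (1,))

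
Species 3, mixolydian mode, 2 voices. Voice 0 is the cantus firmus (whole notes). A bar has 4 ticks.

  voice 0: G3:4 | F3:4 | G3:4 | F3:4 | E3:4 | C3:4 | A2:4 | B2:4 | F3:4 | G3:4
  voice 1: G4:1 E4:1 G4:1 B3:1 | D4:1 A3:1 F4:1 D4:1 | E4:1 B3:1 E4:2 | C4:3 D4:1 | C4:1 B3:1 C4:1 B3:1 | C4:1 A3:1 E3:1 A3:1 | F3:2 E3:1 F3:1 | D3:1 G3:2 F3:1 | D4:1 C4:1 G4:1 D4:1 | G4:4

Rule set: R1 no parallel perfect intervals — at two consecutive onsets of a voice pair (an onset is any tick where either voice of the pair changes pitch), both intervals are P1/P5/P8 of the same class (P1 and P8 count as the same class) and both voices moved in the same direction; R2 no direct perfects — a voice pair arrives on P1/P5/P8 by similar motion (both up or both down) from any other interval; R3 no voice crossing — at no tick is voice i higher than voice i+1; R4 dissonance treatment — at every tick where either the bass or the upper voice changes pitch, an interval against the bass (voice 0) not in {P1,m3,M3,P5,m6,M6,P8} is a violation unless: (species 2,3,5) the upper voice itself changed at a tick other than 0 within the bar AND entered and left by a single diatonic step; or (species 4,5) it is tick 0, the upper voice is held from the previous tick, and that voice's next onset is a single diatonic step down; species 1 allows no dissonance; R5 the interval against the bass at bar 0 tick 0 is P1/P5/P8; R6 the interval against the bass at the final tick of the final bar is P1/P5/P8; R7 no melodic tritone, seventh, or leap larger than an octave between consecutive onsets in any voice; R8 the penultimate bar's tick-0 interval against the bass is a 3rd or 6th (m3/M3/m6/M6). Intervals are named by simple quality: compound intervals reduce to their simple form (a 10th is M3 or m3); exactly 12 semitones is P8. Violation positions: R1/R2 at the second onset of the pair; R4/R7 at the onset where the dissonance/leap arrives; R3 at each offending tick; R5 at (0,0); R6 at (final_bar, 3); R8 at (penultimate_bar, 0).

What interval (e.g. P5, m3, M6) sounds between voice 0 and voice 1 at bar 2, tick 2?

voice 0=G3 voice 1=E4 -> M6

M6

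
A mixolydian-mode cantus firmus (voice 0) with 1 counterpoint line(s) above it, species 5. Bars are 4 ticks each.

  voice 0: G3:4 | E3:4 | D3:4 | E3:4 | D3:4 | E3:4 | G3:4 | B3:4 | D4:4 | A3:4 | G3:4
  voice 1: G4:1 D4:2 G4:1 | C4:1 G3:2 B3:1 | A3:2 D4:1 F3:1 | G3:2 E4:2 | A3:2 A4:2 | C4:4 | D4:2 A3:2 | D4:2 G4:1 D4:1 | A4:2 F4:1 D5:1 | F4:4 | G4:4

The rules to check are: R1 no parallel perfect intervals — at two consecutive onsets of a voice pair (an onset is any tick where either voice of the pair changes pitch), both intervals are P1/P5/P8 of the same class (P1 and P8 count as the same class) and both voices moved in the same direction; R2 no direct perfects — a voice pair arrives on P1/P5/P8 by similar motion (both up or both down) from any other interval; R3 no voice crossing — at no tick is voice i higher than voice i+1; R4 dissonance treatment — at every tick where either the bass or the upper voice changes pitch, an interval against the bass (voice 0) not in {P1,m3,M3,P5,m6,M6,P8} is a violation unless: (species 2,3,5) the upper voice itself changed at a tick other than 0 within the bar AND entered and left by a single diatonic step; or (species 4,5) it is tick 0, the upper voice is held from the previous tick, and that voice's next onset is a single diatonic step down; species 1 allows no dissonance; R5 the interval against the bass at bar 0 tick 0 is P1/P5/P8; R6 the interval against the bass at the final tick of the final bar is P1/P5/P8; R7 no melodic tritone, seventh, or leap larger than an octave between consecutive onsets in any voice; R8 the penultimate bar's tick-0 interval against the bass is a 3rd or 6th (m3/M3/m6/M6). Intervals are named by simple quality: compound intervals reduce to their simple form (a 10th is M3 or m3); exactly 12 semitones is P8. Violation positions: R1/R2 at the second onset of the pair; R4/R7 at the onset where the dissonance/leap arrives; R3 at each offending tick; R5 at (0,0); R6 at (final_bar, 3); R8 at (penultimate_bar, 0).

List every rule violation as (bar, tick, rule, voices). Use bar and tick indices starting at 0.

(2, 0, R1, (0, 1))
(4, 0, R2, (0, 1))
(6, 0, R2, (0, 1))
(6, 2, R4, (0, 1))
(8, 0, R2, (0, 1))

bar 0: v0=G3 v1=G4 downbeat P8
bar 1: v0=E3 v1=C4 downbeat m6
bar 2: v0=D3 v1=A3 downbeat P5
bar 3: v0=E3 v1=G3 downbeat m3
bar 4: v0=D3 v1=A3 downbeat P5
bar 5: v0=E3 v1=C4 downbeat m6
bar 6: v0=G3 v1=D4 downbeat P5
bar 7: v0=B3 v1=D4 downbeat m3
bar 8: v0=D4 v1=A4 downbeat P5
bar 9: v0=A3 v1=F4 downbeat m6
bar 10: v0=G3 v1=G4 downbeat P8
  -> R1 @ bar 2 tick 0 v(0, 1): E3/B3 P5 -> D3/A3 P5 similar
  -> R2 @ bar 4 tick 0 v(0, 1): E3/E4 P8 -> D3/A3 P5 similar
  -> R2 @ bar 6 tick 0 v(0, 1): E3/C4 m6 -> G3/D4 P5 similar
  -> R4 @ bar 6 tick 2 v(0, 1): G3/A3 M2 untreated
  -> R2 @ bar 8 tick 0 v(0, 1): B3/D4 m3 -> D4/A4 P5 similar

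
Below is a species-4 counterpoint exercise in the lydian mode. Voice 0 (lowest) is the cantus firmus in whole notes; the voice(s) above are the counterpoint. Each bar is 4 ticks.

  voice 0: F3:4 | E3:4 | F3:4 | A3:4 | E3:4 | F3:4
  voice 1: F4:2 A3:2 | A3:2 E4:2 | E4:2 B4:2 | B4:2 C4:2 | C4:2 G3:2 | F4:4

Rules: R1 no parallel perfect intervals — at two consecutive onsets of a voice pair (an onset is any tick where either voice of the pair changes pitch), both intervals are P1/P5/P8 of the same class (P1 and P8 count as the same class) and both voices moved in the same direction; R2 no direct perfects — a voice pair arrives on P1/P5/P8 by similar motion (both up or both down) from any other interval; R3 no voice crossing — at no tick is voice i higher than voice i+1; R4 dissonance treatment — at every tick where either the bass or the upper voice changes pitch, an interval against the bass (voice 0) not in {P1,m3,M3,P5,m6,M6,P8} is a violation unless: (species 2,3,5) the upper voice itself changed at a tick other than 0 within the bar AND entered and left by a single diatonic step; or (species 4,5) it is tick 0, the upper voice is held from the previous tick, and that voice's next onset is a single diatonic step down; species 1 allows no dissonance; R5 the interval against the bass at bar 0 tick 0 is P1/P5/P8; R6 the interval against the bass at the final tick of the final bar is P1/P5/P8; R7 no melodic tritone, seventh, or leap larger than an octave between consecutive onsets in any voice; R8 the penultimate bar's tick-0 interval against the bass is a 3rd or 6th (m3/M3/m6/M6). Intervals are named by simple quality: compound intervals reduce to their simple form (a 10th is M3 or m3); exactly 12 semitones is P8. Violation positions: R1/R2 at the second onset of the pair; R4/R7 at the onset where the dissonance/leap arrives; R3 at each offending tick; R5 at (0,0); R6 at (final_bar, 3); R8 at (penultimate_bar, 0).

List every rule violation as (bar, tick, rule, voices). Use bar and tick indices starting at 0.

(1, 0, R4, (0, 1))
(2, 0, R4, (0, 1))
(2, 2, R4, (0, 1))
(3, 0, R4, (0, 1))
(3, 2, R7, (1,))
(5, 0, R2, (0, 1))
(5, 0, R7, (1,))

bar 0: v0=F3 v1=F4 downbeat P8
bar 1: v0=E3 v1=A3 downbeat P4
bar 2: v0=F3 v1=E4 downbeat M7
bar 3: v0=A3 v1=B4 downbeat M2
bar 4: v0=E3 v1=C4 downbeat m6
bar 5: v0=F3 v1=F4 downbeat P8
  -> R4 @ bar 1 tick 0 v(0, 1): E3/A3 P4 untreated
  -> R4 @ bar 2 tick 0 v(0, 1): F3/E4 M7 untreated
  -> R4 @ bar 2 tick 2 v(0, 1): F3/B4 TT untreated
  -> R4 @ bar 3 tick 0 v(0, 1): A3/B4 M2 untreated
  -> R7 @ bar 3 tick 2 v(1,): B4->C4 leap 11st
  -> R2 @ bar 5 tick 0 v(0, 1): E3/G3 m3 -> F3/F4 P8 similar
  -> R7 @ bar 5 tick 0 v(1,): G3->F4 leap 10st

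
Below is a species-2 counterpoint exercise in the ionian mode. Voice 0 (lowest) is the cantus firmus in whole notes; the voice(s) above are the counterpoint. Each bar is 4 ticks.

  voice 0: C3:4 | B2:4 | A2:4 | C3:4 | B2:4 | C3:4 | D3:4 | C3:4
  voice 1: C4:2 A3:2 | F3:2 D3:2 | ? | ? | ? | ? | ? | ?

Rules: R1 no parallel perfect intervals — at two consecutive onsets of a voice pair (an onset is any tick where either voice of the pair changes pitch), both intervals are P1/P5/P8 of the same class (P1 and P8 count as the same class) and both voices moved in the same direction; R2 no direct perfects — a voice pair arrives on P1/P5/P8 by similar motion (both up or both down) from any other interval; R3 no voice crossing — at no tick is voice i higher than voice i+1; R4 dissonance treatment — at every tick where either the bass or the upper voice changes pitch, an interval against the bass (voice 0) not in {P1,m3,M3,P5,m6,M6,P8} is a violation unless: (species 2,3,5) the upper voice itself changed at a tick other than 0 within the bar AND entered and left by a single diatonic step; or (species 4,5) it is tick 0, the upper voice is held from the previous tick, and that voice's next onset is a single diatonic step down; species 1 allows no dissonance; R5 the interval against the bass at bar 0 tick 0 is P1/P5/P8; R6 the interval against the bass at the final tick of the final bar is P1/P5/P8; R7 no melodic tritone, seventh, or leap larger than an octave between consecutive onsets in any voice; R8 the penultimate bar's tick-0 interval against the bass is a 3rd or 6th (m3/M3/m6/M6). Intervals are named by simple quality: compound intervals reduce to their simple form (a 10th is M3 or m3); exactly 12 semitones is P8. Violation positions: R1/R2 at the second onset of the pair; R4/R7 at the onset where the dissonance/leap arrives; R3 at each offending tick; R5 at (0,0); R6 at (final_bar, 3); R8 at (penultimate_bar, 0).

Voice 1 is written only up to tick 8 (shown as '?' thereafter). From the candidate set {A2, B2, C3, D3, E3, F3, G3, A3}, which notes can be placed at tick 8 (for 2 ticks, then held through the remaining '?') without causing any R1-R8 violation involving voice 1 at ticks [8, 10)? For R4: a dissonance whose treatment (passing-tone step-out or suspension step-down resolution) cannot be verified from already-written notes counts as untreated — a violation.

A2: violates R2
B2: violates R4
C3: legal
D3: violates R4
E3: legal
F3: legal
G3: violates R4
A3: legal

{A3, C3, E3, F3}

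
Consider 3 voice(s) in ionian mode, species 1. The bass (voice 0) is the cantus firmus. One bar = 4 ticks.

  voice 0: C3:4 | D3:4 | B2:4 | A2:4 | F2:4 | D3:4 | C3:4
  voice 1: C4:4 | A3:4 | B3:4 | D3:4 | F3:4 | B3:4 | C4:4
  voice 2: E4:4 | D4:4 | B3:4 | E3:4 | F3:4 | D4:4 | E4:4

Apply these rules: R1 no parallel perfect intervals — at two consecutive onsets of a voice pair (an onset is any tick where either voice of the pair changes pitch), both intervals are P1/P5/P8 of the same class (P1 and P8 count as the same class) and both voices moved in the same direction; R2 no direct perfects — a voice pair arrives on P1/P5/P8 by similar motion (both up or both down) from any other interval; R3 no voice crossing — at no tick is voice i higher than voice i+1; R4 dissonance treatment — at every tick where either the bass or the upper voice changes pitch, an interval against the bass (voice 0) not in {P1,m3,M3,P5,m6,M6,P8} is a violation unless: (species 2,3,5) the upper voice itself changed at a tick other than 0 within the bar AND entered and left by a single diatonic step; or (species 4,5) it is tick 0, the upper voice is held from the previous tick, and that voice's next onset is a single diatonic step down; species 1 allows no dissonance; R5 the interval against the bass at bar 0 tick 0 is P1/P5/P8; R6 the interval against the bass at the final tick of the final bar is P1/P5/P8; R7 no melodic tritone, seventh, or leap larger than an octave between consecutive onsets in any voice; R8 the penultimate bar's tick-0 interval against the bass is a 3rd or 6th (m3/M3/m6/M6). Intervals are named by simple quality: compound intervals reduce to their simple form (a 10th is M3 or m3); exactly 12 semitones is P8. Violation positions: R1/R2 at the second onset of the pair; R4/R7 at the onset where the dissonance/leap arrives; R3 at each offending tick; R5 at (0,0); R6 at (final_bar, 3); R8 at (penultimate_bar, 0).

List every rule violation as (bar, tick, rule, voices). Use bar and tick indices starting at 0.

bar 0: v0=C3 v1=C4 v2=E4 downbeat M3
bar 1: v0=D3 v1=A3 v2=D4 downbeat P8
bar 2: v0=B2 v1=B3 v2=B3 downbeat P8
bar 3: v0=A2 v1=D3 v2=E3 downbeat P5
bar 4: v0=F2 v1=F3 v2=F3 downbeat P8
bar 5: v0=D3 v1=B3 v2=D4 downbeat P8
bar 6: v0=C3 v1=C4 v2=E4 downbeat M3
  -> R5 @ bar 0 tick 0 v(0, 2): opens on M3
  -> R1 @ bar 2 tick 0 v(0, 2): D3/D4 P8 -> B2/B3 P8 similar
  -> R2 @ bar 3 tick 0 v(0, 2): B2/B3 P8 -> A2/E3 P5 similar
  -> R4 @ bar 3 tick 0 v(0, 1): A2/D3 P4 untreated
  -> R2 @ bar 4 tick 0 v(1, 2): D3/E3 M2 -> F3/F3 P1 similar
  -> R1 @ bar 5 tick 0 v(0, 2): F2/F3 P8 -> D3/D4 P8 similar
  -> R7 @ bar 5 tick 0 v(1,): F3->B3 leap 6st
  -> R8 @ bar 5 tick 0 v(0, 2): penult P8 not 3rd/6th
  -> R6 @ bar 6 tick 3 v(0, 2): closes on M3

(0, 0, R5, (0, 2))
(2, 0, R1, (0, 2))
(3, 0, R2, (0, 2))
(3, 0, R4, (0, 1))
(4, 0, R2, (1, 2))
(5, 0, R1, (0, 2))
(5, 0, R7, (1,))
(5, 0, R8, (0, 2))
(6, 3, R6, (0, 2))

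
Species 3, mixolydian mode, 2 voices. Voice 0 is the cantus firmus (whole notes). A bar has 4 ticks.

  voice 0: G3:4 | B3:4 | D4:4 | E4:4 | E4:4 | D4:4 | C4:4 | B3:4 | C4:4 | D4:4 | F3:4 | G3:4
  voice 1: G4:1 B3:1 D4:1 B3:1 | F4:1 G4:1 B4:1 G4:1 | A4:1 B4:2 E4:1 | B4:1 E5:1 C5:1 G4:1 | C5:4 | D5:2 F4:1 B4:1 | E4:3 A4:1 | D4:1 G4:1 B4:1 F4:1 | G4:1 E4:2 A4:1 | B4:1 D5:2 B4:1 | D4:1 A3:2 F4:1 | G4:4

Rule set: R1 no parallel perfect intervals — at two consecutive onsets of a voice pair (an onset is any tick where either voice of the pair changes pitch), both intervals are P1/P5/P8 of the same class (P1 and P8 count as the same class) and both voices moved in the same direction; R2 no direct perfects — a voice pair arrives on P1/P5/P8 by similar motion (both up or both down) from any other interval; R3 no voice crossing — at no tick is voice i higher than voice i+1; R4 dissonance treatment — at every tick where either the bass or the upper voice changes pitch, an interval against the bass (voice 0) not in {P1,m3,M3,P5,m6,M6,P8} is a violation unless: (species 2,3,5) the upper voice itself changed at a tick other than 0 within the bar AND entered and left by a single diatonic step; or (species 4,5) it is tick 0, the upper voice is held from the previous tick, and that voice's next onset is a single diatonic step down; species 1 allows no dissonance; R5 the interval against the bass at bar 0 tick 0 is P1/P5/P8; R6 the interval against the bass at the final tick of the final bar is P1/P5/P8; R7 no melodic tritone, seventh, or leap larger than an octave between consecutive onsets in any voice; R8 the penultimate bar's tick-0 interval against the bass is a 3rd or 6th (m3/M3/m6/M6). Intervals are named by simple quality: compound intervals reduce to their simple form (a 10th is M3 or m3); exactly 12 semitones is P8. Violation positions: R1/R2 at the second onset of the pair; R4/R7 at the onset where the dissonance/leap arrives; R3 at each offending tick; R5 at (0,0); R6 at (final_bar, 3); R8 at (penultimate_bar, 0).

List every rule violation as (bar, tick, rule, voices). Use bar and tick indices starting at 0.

bar 0: v0=G3 v1=G4 downbeat P8
bar 1: v0=B3 v1=F4 downbeat TT
bar 2: v0=D4 v1=A4 downbeat P5
bar 3: v0=E4 v1=B4 downbeat P5
bar 4: v0=E4 v1=C5 downbeat m6
bar 5: v0=D4 v1=D5 downbeat P8
bar 6: v0=C4 v1=E4 downbeat M3
bar 7: v0=B3 v1=D4 downbeat m3
bar 8: v0=C4 v1=G4 downbeat P5
bar 9: v0=D4 v1=B4 downbeat M6
bar 10: v0=F3 v1=D4 downbeat M6
bar 11: v0=G3 v1=G4 downbeat P8
  -> R4 @ bar 1 tick 0 v(0, 1): B3/F4 TT untreated
  -> R7 @ bar 1 tick 0 v(1,): B3->F4 leap 6st
  -> R2 @ bar 2 tick 0 v(0, 1): B3/G4 m6 -> D4/A4 P5 similar
  -> R4 @ bar 2 tick 3 v(0, 1): D4/E4 M2 untreated
  -> R2 @ bar 3 tick 0 v(0, 1): D4/E4 M2 -> E4/B4 P5 similar
  -> R7 @ bar 5 tick 3 v(1,): F4->B4 leap 6st
  -> R4 @ bar 7 tick 3 v(0, 1): B3/F4 TT untreated
  -> R7 @ bar 7 tick 3 v(1,): B4->F4 leap 6st
  -> R2 @ bar 8 tick 0 v(0, 1): B3/F4 TT -> C4/G4 P5 similar
  -> R1 @ bar 11 tick 0 v(0, 1): F3/F4 P8 -> G3/G4 P8 similar

(1, 0, R4, (0, 1))
(1, 0, R7, (1,))
(2, 0, R2, (0, 1))
(2, 3, R4, (0, 1))
(3, 0, R2, (0, 1))
(5, 3, R7, (1,))
(7, 3, R4, (0, 1))
(7, 3, R7, (1,))
(8, 0, R2, (0, 1))
(11, 0, R1, (0, 1))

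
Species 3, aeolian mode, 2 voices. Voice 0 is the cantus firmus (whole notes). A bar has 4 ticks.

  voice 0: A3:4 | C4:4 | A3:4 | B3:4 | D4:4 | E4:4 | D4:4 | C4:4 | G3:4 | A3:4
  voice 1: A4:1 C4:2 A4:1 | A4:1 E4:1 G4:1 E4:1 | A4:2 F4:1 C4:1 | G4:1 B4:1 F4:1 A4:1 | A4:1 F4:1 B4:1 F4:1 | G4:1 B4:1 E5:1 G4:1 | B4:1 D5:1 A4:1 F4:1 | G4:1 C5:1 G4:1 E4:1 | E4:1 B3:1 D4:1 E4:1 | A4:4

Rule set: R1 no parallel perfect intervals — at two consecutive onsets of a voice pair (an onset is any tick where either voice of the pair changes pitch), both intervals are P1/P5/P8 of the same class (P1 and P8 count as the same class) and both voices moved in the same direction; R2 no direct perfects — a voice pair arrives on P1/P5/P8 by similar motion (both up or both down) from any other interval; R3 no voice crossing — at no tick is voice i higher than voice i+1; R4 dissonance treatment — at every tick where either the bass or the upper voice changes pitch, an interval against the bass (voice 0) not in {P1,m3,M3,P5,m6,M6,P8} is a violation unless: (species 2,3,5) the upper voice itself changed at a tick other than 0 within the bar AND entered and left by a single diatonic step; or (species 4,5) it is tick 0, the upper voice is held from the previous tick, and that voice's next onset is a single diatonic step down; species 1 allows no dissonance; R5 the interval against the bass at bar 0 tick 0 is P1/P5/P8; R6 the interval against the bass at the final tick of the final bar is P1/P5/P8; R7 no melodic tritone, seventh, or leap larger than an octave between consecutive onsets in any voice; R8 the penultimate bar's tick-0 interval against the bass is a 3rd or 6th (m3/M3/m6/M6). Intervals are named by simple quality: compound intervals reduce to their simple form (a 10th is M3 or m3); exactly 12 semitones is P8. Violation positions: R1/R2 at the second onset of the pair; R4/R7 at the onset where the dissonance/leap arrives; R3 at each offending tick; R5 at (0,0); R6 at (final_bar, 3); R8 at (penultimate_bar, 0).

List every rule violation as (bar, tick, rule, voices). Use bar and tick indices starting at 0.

bar 0: v0=A3 v1=A4 downbeat P8
bar 1: v0=C4 v1=A4 downbeat M6
bar 2: v0=A3 v1=A4 downbeat P8
bar 3: v0=B3 v1=G4 downbeat m6
bar 4: v0=D4 v1=A4 downbeat P5
bar 5: v0=E4 v1=G4 downbeat m3
bar 6: v0=D4 v1=B4 downbeat M6
bar 7: v0=C4 v1=G4 downbeat P5
bar 8: v0=G3 v1=E4 downbeat M6
bar 9: v0=A3 v1=A4 downbeat P8
  -> R4 @ bar 3 tick 2 v(0, 1): B3/F4 TT untreated
  -> R7 @ bar 3 tick 2 v(1,): B4->F4 leap 6st
  -> R4 @ bar 3 tick 3 v(0, 1): B3/A4 m7 untreated
  -> R7 @ bar 4 tick 2 v(1,): F4->B4 leap 6st
  -> R7 @ bar 4 tick 3 v(1,): B4->F4 leap 6st
  -> R2 @ bar 9 tick 0 v(0, 1): G3/E4 M6 -> A3/A4 P8 similar

(3, 2, R4, (0, 1))
(3, 2, R7, (1,))
(3, 3, R4, (0, 1))
(4, 2, R7, (1,))
(4, 3, R7, (1,))
(9, 0, R2, (0, 1))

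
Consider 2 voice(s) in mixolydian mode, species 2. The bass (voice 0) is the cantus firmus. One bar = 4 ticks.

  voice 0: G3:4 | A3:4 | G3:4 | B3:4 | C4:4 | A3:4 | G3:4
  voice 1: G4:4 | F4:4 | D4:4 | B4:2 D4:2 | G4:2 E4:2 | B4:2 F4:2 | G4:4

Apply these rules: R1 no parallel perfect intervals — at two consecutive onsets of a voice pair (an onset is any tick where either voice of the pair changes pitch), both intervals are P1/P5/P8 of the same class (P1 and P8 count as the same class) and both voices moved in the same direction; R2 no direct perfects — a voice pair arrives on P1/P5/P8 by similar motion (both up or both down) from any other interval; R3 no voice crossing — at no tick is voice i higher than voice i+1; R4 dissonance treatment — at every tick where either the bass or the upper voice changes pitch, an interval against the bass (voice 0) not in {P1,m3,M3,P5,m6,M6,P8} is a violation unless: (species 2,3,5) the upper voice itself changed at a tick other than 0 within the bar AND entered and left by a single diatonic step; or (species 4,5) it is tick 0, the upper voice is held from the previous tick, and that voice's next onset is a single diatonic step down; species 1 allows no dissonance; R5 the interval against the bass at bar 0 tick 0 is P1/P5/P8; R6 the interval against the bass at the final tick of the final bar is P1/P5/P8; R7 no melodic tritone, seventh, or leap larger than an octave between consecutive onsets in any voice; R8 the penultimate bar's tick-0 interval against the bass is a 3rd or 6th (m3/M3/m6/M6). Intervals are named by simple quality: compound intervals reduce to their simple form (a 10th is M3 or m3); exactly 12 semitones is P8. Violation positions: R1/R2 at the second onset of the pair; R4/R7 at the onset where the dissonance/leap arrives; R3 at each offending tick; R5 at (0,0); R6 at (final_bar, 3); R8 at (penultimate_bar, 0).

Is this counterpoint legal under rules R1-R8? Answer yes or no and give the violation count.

No (6 violations)

bar 0: v0=G3 v1=G4 (P8)
bar 1: v0=A3 v1=F4 (m6)
bar 2: v0=G3 v1=D4 (P5)
bar 3: v0=B3 v1=B4 (P8)
bar 4: v0=C4 v1=G4 (P5)
bar 5: v0=A3 v1=B4 (M2)
bar 6: v0=G3 v1=G4 (P8)
  R2 @ bar2.0: A3/F4 m6 -> G3/D4 P5 similar
  R2 @ bar3.0: G3/D4 P5 -> B3/B4 P8 similar
  R2 @ bar4.0: B3/D4 m3 -> C4/G4 P5 similar
  R4 @ bar5.0: A3/B4 M2 untreated
  R8 @ bar5.0: penult M2 not 3rd/6th
  R7 @ bar5.2: B4->F4 leap 6st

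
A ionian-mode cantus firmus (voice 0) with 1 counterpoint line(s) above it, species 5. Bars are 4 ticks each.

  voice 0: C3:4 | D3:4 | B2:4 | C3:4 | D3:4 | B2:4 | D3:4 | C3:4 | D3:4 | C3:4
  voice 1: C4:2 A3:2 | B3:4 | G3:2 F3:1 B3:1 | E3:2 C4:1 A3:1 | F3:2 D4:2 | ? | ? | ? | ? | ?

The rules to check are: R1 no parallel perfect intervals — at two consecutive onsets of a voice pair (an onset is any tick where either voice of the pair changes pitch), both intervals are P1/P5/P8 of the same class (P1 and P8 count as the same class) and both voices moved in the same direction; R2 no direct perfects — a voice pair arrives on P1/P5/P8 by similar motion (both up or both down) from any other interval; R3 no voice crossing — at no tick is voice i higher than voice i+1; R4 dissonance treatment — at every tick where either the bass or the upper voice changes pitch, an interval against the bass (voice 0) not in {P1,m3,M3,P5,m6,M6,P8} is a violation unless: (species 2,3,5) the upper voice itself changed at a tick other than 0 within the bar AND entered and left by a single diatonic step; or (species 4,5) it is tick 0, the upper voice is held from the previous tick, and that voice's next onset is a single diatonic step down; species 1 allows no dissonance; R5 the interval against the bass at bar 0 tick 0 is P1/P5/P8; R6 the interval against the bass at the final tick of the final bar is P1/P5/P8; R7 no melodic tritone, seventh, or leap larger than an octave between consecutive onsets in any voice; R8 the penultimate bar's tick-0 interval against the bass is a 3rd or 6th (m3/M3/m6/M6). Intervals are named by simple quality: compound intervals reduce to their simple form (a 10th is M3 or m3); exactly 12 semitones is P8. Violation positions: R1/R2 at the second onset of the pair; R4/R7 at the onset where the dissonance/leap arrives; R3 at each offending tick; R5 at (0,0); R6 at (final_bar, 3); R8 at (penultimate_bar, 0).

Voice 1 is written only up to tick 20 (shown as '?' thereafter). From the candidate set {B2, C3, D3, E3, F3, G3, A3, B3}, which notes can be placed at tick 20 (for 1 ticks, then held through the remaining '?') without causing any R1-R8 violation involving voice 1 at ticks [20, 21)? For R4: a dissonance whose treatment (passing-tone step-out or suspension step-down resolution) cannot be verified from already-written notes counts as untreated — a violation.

{D3, G3}

B2: violates R1,R7
C3: violates R4,R7
D3: legal
E3: violates R4,R7
F3: violates R4
G3: legal
A3: violates R4
B3: violates R1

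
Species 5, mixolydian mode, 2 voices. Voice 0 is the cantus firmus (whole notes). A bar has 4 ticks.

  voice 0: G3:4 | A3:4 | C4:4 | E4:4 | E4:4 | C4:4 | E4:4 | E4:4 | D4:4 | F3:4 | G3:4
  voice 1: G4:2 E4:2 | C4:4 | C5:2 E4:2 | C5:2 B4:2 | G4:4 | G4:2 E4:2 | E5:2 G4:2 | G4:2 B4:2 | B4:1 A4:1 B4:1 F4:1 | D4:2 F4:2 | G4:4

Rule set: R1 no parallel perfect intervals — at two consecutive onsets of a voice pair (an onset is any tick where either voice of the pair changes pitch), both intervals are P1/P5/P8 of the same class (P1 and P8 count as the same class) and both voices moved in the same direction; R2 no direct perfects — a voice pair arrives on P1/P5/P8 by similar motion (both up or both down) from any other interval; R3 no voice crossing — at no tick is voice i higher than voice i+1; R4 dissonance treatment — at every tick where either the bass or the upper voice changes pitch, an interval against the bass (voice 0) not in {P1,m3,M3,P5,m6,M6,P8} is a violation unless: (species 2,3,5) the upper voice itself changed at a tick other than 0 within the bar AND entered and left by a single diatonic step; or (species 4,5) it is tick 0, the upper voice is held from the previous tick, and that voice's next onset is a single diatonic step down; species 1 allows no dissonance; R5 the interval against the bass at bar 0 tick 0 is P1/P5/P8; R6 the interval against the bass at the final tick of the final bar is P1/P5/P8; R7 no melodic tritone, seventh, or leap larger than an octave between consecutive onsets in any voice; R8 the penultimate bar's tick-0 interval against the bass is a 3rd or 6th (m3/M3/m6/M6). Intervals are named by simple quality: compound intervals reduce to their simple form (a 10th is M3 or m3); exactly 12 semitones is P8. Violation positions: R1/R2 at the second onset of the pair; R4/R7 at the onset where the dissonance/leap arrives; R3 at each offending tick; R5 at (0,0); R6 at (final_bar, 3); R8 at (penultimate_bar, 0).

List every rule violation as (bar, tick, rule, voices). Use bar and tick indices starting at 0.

bar 0: v0=G3 v1=G4 downbeat P8
bar 1: v0=A3 v1=C4 downbeat m3
bar 2: v0=C4 v1=C5 downbeat P8
bar 3: v0=E4 v1=C5 downbeat m6
bar 4: v0=E4 v1=G4 downbeat m3
bar 5: v0=C4 v1=G4 downbeat P5
bar 6: v0=E4 v1=E5 downbeat P8
bar 7: v0=E4 v1=G4 downbeat m3
bar 8: v0=D4 v1=B4 downbeat M6
bar 9: v0=F3 v1=D4 downbeat M6
bar 10: v0=G3 v1=G4 downbeat P8
  -> R2 @ bar 2 tick 0 v(0, 1): A3/C4 m3 -> C4/C5 P8 similar
  -> R2 @ bar 6 tick 0 v(0, 1): C4/E4 M3 -> E4/E5 P8 similar
  -> R7 @ bar 8 tick 3 v(1,): B4->F4 leap 6st
  -> R1 @ bar 10 tick 0 v(0, 1): F3/F4 P8 -> G3/G4 P8 similar

(2, 0, R2, (0, 1))
(6, 0, R2, (0, 1))
(8, 3, R7, (1,))
(10, 0, R1, (0, 1))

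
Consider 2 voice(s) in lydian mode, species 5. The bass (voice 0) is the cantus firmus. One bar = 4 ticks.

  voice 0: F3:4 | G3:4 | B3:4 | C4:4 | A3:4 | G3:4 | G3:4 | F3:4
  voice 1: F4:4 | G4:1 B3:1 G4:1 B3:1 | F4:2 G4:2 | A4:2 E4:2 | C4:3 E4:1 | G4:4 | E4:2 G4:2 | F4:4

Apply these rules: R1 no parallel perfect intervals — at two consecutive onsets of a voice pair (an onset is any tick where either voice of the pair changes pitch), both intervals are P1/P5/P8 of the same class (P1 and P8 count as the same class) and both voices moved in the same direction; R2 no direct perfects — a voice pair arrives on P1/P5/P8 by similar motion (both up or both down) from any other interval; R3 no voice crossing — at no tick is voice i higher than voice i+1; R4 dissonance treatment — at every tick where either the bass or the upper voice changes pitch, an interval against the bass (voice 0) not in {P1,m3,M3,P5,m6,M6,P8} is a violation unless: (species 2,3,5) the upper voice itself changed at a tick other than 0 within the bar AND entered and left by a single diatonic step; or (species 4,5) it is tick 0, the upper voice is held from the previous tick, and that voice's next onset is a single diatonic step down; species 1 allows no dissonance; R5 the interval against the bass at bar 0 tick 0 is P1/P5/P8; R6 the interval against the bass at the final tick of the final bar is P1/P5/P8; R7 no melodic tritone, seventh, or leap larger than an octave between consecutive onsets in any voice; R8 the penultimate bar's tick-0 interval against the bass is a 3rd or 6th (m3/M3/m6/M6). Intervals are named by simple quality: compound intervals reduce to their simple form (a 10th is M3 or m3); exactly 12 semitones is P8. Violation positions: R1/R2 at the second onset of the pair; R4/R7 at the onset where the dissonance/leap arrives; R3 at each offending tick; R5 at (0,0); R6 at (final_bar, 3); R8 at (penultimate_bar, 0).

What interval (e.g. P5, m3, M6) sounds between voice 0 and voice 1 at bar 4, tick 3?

P5

voice 0=A3 voice 1=E4 -> P5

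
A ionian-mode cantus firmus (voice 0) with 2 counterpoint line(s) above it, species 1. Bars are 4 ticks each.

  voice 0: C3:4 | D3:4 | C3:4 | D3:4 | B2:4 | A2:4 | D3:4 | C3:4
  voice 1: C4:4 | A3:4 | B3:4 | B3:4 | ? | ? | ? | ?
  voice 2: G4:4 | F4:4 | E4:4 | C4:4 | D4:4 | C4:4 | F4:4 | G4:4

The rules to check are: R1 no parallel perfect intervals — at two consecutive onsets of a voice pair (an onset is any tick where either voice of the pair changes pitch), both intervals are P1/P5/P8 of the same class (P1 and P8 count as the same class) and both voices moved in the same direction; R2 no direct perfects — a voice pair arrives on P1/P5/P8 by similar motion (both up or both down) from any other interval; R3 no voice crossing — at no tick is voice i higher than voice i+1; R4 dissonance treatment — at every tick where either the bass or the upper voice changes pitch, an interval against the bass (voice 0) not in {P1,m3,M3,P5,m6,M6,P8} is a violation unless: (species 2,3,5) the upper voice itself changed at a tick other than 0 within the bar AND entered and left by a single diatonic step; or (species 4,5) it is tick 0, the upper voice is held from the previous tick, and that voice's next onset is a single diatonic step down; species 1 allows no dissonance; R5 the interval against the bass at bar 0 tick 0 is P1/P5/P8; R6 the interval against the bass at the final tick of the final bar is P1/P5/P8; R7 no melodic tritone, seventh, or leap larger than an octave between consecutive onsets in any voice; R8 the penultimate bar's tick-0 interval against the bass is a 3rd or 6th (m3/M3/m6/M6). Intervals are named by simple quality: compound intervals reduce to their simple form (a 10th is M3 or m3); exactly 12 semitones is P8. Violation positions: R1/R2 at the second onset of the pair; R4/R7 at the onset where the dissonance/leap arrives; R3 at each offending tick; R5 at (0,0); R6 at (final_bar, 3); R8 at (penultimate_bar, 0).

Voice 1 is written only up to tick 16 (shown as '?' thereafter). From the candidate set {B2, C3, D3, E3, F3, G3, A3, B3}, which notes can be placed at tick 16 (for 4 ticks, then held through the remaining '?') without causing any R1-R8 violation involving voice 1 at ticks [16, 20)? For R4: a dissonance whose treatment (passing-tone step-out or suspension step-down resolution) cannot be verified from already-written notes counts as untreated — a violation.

B2: violates R2
C3: violates R4,R7
D3: legal
E3: violates R4
F3: violates R4,R7
G3: legal
A3: violates R4
B3: legal

{B3, D3, G3}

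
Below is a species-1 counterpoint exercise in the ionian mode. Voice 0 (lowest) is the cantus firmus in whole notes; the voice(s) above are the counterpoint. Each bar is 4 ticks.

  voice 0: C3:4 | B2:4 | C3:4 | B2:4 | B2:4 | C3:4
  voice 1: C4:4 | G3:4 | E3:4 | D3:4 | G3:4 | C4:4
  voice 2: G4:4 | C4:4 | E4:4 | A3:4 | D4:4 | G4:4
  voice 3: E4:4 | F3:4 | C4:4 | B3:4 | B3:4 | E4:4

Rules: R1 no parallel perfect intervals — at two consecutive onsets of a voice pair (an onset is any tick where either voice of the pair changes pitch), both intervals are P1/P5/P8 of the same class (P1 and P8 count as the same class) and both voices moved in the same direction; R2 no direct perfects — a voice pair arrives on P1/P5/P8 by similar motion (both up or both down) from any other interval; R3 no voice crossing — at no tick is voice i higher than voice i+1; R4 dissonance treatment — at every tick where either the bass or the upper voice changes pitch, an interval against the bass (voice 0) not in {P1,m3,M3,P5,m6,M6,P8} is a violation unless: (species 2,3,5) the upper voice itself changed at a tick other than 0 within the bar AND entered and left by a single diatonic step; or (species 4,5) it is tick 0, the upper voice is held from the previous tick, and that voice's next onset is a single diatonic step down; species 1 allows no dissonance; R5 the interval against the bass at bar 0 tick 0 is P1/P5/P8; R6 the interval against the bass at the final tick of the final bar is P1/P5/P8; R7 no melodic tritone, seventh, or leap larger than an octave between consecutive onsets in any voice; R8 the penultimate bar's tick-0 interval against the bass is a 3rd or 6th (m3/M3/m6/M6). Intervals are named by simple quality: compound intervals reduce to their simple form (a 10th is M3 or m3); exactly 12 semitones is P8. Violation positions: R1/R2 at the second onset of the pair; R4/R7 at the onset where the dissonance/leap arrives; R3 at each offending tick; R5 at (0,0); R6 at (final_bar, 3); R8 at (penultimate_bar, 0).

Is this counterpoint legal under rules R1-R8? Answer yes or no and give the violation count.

No (35 violations)

bar 0: v0=C3 v1=C4 v2=G4 v3=E4 (M3)
bar 1: v0=B2 v1=G3 v2=C4 v3=F3 (TT)
bar 2: v0=C3 v1=E3 v2=E4 v3=C4 (P8)
bar 3: v0=B2 v1=D3 v2=A3 v3=B3 (P8)
bar 4: v0=B2 v1=G3 v2=D4 v3=B3 (P8)
bar 5: v0=C3 v1=C4 v2=G4 v3=E4 (M3)
  R3 @ bar0.0: G4 above E4
  R5 @ bar0.0: opens on M3
  R3 @ bar0.1: G4 above E4
  R3 @ bar0.2: G4 above E4
  R3 @ bar0.3: G4 above E4
  R2 @ bar1.0: G4/E4 m3 -> C4/F3 P5 similar
  R3 @ bar1.0: C4 above F3
  R4 @ bar1.0: B2/C4 m2 untreated
  R4 @ bar1.0: B2/F3 TT untreated
  R7 @ bar1.0: E4->F3 leap 11st
  R3 @ bar1.1: C4 above F3
  R3 @ bar1.2: C4 above F3
  R3 @ bar1.3: C4 above F3
  R2 @ bar2.0: B2/F3 TT -> C3/C4 P8 similar
  R3 @ bar2.0: E4 above C4
  R3 @ bar2.1: E4 above C4
  R3 @ bar2.2: E4 above C4
  R3 @ bar2.3: E4 above C4
  R1 @ bar3.0: C3/C4 P8 -> B2/B3 P8 similar
  R2 @ bar3.0: E3/E4 P8 -> D3/A3 P5 similar
  R4 @ bar3.0: B2/A3 m7 untreated
  R1 @ bar4.0: D3/A3 P5 -> G3/D4 P5 similar
  R3 @ bar4.0: D4 above B3
  R8 @ bar4.0: penult P8 not 3rd/6th
  R3 @ bar4.1: D4 above B3
  R3 @ bar4.2: D4 above B3
  R3 @ bar4.3: D4 above B3
  R1 @ bar5.0: G3/D4 P5 -> C4/G4 P5 similar
  R2 @ bar5.0: B2/G3 m6 -> C3/C4 P8 similar
  R2 @ bar5.0: B2/D4 m3 -> C3/G4 P5 similar
  R3 @ bar5.0: G4 above E4
  R3 @ bar5.1: G4 above E4
  R3 @ bar5.2: G4 above E4
  R3 @ bar5.3: G4 above E4
  R6 @ bar5.3: closes on M3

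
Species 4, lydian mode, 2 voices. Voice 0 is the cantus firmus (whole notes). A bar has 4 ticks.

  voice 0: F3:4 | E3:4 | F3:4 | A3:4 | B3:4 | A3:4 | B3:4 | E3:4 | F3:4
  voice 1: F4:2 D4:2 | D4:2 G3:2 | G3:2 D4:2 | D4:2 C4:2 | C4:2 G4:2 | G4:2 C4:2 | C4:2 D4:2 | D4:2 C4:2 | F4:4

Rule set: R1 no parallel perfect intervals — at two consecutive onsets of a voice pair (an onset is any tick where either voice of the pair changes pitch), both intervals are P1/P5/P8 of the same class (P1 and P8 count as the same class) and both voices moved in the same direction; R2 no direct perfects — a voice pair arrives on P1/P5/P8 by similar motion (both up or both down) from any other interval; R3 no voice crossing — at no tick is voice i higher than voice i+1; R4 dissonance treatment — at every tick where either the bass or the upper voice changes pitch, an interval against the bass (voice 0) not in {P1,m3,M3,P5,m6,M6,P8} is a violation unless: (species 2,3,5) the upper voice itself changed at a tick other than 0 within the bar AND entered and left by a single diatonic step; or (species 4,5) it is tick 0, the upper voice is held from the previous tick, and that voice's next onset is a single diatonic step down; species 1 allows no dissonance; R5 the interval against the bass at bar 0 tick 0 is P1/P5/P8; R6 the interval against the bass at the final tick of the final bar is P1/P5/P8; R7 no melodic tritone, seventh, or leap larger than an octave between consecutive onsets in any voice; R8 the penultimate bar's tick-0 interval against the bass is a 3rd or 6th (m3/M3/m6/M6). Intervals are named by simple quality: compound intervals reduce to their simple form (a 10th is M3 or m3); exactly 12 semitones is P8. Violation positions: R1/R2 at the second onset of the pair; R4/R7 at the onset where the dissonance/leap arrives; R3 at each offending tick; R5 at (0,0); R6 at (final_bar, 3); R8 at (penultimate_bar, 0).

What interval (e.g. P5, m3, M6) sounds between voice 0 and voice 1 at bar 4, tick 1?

m2

voice 0=B3 voice 1=C4 -> m2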